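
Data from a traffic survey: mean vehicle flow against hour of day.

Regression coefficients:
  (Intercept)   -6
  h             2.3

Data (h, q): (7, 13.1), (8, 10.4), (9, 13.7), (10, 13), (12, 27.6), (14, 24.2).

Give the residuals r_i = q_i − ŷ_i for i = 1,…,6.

h=7: ŷ = -6 + 2.3·7 = 10.1; r = 13.1 − 10.1 = 3
h=8: ŷ = -6 + 2.3·8 = 12.4; r = 10.4 − 12.4 = -2
h=9: ŷ = -6 + 2.3·9 = 14.7; r = 13.7 − 14.7 = -1
h=10: ŷ = -6 + 2.3·10 = 17; r = 13 − 17 = -4
h=12: ŷ = -6 + 2.3·12 = 21.6; r = 27.6 − 21.6 = 6
h=14: ŷ = -6 + 2.3·14 = 26.2; r = 24.2 − 26.2 = -2

3, -2, -1, -4, 6, -2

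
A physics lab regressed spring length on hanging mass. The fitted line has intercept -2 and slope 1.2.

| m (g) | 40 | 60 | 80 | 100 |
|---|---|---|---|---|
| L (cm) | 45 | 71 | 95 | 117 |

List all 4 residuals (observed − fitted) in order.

m=40: L̂ = -2 + 1.2·40 = 46; e = 45 − 46 = -1
m=60: L̂ = -2 + 1.2·60 = 70; e = 71 − 70 = 1
m=80: L̂ = -2 + 1.2·80 = 94; e = 95 − 94 = 1
m=100: L̂ = -2 + 1.2·100 = 118; e = 117 − 118 = -1

-1, 1, 1, -1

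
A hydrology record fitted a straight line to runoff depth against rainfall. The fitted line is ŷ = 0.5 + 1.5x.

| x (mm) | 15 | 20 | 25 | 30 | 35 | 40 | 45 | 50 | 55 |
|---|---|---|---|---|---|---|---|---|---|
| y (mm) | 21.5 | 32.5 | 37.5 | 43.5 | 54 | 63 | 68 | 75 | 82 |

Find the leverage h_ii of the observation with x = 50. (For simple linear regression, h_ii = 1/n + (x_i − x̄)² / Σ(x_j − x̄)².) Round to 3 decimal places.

h = 0.261

x̄ = (15 + 20 + 25 + 30 + 35 + 40 + 45 + 50 + 55)/9 = 35
Σ(x − x̄)² = 400 + 225 + 100 + 25 + 0 + 25 + 100 + 225 + 400 = 1500
h = 1/9 + (15)²/1500 = 0.111111 + 0.15 = 0.261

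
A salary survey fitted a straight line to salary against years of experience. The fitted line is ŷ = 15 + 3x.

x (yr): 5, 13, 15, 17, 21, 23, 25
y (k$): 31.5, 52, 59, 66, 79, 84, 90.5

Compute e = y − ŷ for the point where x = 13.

e = -2

ŷ = 15 + 3·13 = 54
e = 52 − 54 = -2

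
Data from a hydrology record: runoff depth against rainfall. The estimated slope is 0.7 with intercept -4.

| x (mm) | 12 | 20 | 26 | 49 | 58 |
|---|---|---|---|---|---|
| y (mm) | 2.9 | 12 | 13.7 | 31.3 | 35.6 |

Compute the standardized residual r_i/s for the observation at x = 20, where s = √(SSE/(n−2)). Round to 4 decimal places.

x=12: ŷ = -4 + 0.7·12 = 4.4; r = 2.9 − 4.4 = -1.5
x=20: ŷ = -4 + 0.7·20 = 10; r = 12 − 10 = 2
x=26: ŷ = -4 + 0.7·26 = 14.2; r = 13.7 − 14.2 = -0.5
x=49: ŷ = -4 + 0.7·49 = 30.3; r = 31.3 − 30.3 = 1
x=58: ŷ = -4 + 0.7·58 = 36.6; r = 35.6 − 36.6 = -1
SSE = 2.25 + 4 + 0.25 + 1 + 1 = 8.5
s = √(8.5/3) = 1.68325
r/s = 2 / 1.68325 = 1.1882

1.1882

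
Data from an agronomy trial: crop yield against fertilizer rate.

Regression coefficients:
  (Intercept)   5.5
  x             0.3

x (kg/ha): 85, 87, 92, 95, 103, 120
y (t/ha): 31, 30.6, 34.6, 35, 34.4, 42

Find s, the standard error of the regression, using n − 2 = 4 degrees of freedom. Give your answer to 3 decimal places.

x=85: ŷ = 5.5 + 0.3·85 = 31; r = 31 − 31 = 0
x=87: ŷ = 5.5 + 0.3·87 = 31.6; r = 30.6 − 31.6 = -1
x=92: ŷ = 5.5 + 0.3·92 = 33.1; r = 34.6 − 33.1 = 1.5
x=95: ŷ = 5.5 + 0.3·95 = 34; r = 35 − 34 = 1
x=103: ŷ = 5.5 + 0.3·103 = 36.4; r = 34.4 − 36.4 = -2
x=120: ŷ = 5.5 + 0.3·120 = 41.5; r = 42 − 41.5 = 0.5
SSE = 0 + 1 + 2.25 + 1 + 4 + 0.25 = 8.5
s = √(8.5/4) = √2.125 ≈ 1.458

s = 1.458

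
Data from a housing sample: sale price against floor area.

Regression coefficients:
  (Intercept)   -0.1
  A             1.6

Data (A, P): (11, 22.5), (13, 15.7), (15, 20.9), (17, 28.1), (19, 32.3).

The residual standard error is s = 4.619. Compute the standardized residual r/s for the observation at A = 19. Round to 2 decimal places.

P̂ = -0.1 + 1.6·19 = 30.3
r = 32.3 − 30.3 = 2
r/s = 2 / 4.619 = 0.43

0.43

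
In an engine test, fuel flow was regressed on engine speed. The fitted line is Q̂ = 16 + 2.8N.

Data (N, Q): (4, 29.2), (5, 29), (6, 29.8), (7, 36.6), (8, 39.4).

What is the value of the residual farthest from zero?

r = -3

N=4: Q̂ = 16 + 2.8·4 = 27.2; r = 29.2 − 27.2 = 2
N=5: Q̂ = 16 + 2.8·5 = 30; r = 29 − 30 = -1
N=6: Q̂ = 16 + 2.8·6 = 32.8; r = 29.8 − 32.8 = -3
N=7: Q̂ = 16 + 2.8·7 = 35.6; r = 36.6 − 35.6 = 1
N=8: Q̂ = 16 + 2.8·8 = 38.4; r = 39.4 − 38.4 = 1
Largest |r| is 3 at N = 6, residual -3.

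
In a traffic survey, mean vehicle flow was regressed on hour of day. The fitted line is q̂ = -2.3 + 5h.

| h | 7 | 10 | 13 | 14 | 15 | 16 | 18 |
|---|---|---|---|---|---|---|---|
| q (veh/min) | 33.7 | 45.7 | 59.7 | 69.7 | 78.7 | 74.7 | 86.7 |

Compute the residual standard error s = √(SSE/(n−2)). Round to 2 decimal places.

s = 3.58

h=7: q̂ = -2.3 + 5·7 = 32.7; r = 33.7 − 32.7 = 1
h=10: q̂ = -2.3 + 5·10 = 47.7; r = 45.7 − 47.7 = -2
h=13: q̂ = -2.3 + 5·13 = 62.7; r = 59.7 − 62.7 = -3
h=14: q̂ = -2.3 + 5·14 = 67.7; r = 69.7 − 67.7 = 2
h=15: q̂ = -2.3 + 5·15 = 72.7; r = 78.7 − 72.7 = 6
h=16: q̂ = -2.3 + 5·16 = 77.7; r = 74.7 − 77.7 = -3
h=18: q̂ = -2.3 + 5·18 = 87.7; r = 86.7 − 87.7 = -1
SSE = 1 + 4 + 9 + 4 + 36 + 9 + 1 = 64
s = √(64/5) = √12.8 ≈ 3.58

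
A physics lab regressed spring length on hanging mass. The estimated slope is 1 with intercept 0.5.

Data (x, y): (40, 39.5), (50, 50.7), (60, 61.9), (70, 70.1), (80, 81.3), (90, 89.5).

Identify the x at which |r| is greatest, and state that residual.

x=40: ŷ = 0.5 + 40 = 40.5; r = 39.5 − 40.5 = -1
x=50: ŷ = 0.5 + 50 = 50.5; r = 50.7 − 50.5 = 0.2
x=60: ŷ = 0.5 + 60 = 60.5; r = 61.9 − 60.5 = 1.4
x=70: ŷ = 0.5 + 70 = 70.5; r = 70.1 − 70.5 = -0.4
x=80: ŷ = 0.5 + 80 = 80.5; r = 81.3 − 80.5 = 0.8
x=90: ŷ = 0.5 + 90 = 90.5; r = 89.5 − 90.5 = -1
Largest |r| is 1.4 at x = 60, residual 1.4.

x = 60, r = 1.4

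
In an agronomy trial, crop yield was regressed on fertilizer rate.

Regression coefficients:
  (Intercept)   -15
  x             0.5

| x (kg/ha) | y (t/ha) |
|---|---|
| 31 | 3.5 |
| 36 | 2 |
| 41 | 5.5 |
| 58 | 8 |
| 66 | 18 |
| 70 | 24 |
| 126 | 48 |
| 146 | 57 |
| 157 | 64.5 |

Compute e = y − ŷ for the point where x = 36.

e = -1

ŷ = -15 + 0.5·36 = 3
e = 2 − 3 = -1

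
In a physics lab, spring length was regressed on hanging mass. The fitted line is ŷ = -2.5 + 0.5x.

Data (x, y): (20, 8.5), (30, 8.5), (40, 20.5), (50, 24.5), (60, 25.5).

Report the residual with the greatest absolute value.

x=20: ŷ = -2.5 + 0.5·20 = 7.5; r = 8.5 − 7.5 = 1
x=30: ŷ = -2.5 + 0.5·30 = 12.5; r = 8.5 − 12.5 = -4
x=40: ŷ = -2.5 + 0.5·40 = 17.5; r = 20.5 − 17.5 = 3
x=50: ŷ = -2.5 + 0.5·50 = 22.5; r = 24.5 − 22.5 = 2
x=60: ŷ = -2.5 + 0.5·60 = 27.5; r = 25.5 − 27.5 = -2
Largest |r| is 4 at x = 30, residual -4.

r = -4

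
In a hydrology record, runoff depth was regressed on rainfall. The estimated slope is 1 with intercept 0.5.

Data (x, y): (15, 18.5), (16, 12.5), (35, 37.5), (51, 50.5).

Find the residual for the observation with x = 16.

ŷ = 0.5 + 16 = 16.5
r = 12.5 − 16.5 = -4

r = -4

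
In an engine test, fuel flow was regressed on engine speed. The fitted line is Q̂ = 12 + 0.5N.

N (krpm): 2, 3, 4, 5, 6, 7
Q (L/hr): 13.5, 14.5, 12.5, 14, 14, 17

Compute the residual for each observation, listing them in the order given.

N=2: Q̂ = 12 + 0.5·2 = 13; e = 13.5 − 13 = 0.5
N=3: Q̂ = 12 + 0.5·3 = 13.5; e = 14.5 − 13.5 = 1
N=4: Q̂ = 12 + 0.5·4 = 14; e = 12.5 − 14 = -1.5
N=5: Q̂ = 12 + 0.5·5 = 14.5; e = 14 − 14.5 = -0.5
N=6: Q̂ = 12 + 0.5·6 = 15; e = 14 − 15 = -1
N=7: Q̂ = 12 + 0.5·7 = 15.5; e = 17 − 15.5 = 1.5

0.5, 1, -1.5, -0.5, -1, 1.5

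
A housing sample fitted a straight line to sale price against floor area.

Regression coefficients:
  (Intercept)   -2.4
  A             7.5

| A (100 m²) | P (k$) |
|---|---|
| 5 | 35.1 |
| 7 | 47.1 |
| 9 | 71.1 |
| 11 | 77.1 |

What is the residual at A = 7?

ŷ = -2.4 + 7.5·7 = 50.1
r = 47.1 − 50.1 = -3

r = -3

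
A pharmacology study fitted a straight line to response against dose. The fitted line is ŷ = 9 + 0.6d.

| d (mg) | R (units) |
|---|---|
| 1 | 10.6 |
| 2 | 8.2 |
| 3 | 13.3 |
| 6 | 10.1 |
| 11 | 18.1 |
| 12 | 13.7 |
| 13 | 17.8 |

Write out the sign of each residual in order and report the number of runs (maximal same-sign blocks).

7 runs

d=1: ŷ = 9 + 0.6·1 = 9.6; e = 10.6 − 9.6 = 1
d=2: ŷ = 9 + 0.6·2 = 10.2; e = 8.2 − 10.2 = -2
d=3: ŷ = 9 + 0.6·3 = 10.8; e = 13.3 − 10.8 = 2.5
d=6: ŷ = 9 + 0.6·6 = 12.6; e = 10.1 − 12.6 = -2.5
d=11: ŷ = 9 + 0.6·11 = 15.6; e = 18.1 − 15.6 = 2.5
d=12: ŷ = 9 + 0.6·12 = 16.2; e = 13.7 − 16.2 = -2.5
d=13: ŷ = 9 + 0.6·13 = 16.8; e = 17.8 − 16.8 = 1
Signs: + − + − + − +
Runs: +×1, −×1, +×1, −×1, +×1, −×1, +×1 → 7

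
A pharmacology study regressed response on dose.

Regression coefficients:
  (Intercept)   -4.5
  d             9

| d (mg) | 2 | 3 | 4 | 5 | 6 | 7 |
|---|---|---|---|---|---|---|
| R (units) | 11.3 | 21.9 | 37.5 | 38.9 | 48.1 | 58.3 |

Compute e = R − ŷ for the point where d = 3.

e = -0.6

ŷ = -4.5 + 9·3 = 22.5
e = 21.9 − 22.5 = -0.6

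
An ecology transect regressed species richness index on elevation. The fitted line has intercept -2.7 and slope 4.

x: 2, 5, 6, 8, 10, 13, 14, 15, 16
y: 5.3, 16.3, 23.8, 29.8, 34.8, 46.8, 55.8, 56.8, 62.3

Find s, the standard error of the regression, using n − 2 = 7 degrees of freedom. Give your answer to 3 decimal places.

s = 1.982

x=2: ŷ = -2.7 + 4·2 = 5.3; e = 5.3 − 5.3 = 0
x=5: ŷ = -2.7 + 4·5 = 17.3; e = 16.3 − 17.3 = -1
x=6: ŷ = -2.7 + 4·6 = 21.3; e = 23.8 − 21.3 = 2.5
x=8: ŷ = -2.7 + 4·8 = 29.3; e = 29.8 − 29.3 = 0.5
x=10: ŷ = -2.7 + 4·10 = 37.3; e = 34.8 − 37.3 = -2.5
x=13: ŷ = -2.7 + 4·13 = 49.3; e = 46.8 − 49.3 = -2.5
x=14: ŷ = -2.7 + 4·14 = 53.3; e = 55.8 − 53.3 = 2.5
x=15: ŷ = -2.7 + 4·15 = 57.3; e = 56.8 − 57.3 = -0.5
x=16: ŷ = -2.7 + 4·16 = 61.3; e = 62.3 − 61.3 = 1
SSE = 0 + 1 + 6.25 + 0.25 + 6.25 + 6.25 + 6.25 + 0.25 + 1 = 27.5
s = √(27.5/7) = √3.92857 ≈ 1.982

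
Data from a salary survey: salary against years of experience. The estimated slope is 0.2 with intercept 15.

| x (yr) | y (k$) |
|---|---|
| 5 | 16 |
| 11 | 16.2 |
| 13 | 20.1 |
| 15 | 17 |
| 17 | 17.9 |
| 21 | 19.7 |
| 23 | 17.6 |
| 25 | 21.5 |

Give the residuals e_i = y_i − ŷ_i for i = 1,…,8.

0, -1, 2.5, -1, -0.5, 0.5, -2, 1.5

x=5: ŷ = 15 + 0.2·5 = 16; e = 16 − 16 = 0
x=11: ŷ = 15 + 0.2·11 = 17.2; e = 16.2 − 17.2 = -1
x=13: ŷ = 15 + 0.2·13 = 17.6; e = 20.1 − 17.6 = 2.5
x=15: ŷ = 15 + 0.2·15 = 18; e = 17 − 18 = -1
x=17: ŷ = 15 + 0.2·17 = 18.4; e = 17.9 − 18.4 = -0.5
x=21: ŷ = 15 + 0.2·21 = 19.2; e = 19.7 − 19.2 = 0.5
x=23: ŷ = 15 + 0.2·23 = 19.6; e = 17.6 − 19.6 = -2
x=25: ŷ = 15 + 0.2·25 = 20; e = 21.5 − 20 = 1.5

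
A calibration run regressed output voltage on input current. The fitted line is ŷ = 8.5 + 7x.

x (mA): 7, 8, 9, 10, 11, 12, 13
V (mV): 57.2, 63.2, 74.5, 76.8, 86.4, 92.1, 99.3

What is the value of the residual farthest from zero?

r = 3

x=7: ŷ = 8.5 + 7·7 = 57.5; r = 57.2 − 57.5 = -0.3
x=8: ŷ = 8.5 + 7·8 = 64.5; r = 63.2 − 64.5 = -1.3
x=9: ŷ = 8.5 + 7·9 = 71.5; r = 74.5 − 71.5 = 3
x=10: ŷ = 8.5 + 7·10 = 78.5; r = 76.8 − 78.5 = -1.7
x=11: ŷ = 8.5 + 7·11 = 85.5; r = 86.4 − 85.5 = 0.9
x=12: ŷ = 8.5 + 7·12 = 92.5; r = 92.1 − 92.5 = -0.4
x=13: ŷ = 8.5 + 7·13 = 99.5; r = 99.3 − 99.5 = -0.2
Largest |r| is 3 at x = 9, residual 3.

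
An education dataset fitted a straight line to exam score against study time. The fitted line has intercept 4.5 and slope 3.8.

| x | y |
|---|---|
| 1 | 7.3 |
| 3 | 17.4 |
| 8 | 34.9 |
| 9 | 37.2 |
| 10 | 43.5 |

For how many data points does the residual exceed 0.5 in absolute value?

x=1: ŷ = 4.5 + 3.8·1 = 8.3; e = 7.3 − 8.3 = -1
x=3: ŷ = 4.5 + 3.8·3 = 15.9; e = 17.4 − 15.9 = 1.5
x=8: ŷ = 4.5 + 3.8·8 = 34.9; e = 34.9 − 34.9 = 0
x=9: ŷ = 4.5 + 3.8·9 = 38.7; e = 37.2 − 38.7 = -1.5
x=10: ŷ = 4.5 + 3.8·10 = 42.5; e = 43.5 − 42.5 = 1
|e| > 0.5: x=1 (|e|=1), x=3 (|e|=1.5), x=9 (|e|=1.5), x=10 (|e|=1) → 4

4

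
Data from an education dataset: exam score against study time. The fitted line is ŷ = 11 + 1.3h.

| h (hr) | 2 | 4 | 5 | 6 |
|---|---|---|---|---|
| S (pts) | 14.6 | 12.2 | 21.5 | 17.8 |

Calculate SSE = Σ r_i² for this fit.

SSE = 34

h=2: ŷ = 11 + 1.3·2 = 13.6; r = 14.6 − 13.6 = 1
h=4: ŷ = 11 + 1.3·4 = 16.2; r = 12.2 − 16.2 = -4
h=5: ŷ = 11 + 1.3·5 = 17.5; r = 21.5 − 17.5 = 4
h=6: ŷ = 11 + 1.3·6 = 18.8; r = 17.8 − 18.8 = -1
SSE = 1 + 16 + 16 + 1 = 34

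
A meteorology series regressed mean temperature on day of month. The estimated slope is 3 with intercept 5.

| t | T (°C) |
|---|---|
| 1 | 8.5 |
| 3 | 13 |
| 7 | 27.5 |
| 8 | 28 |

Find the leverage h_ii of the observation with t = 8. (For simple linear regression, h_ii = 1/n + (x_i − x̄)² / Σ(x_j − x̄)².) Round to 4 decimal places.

h = 0.5725

t̄ = (1 + 3 + 7 + 8)/4 = 4.75
Σ(t − t̄)² = 14.0625 + 3.0625 + 5.0625 + 10.5625 = 32.75
h = 1/4 + (3.25)²/32.75 = 0.25 + 0.322519 = 0.5725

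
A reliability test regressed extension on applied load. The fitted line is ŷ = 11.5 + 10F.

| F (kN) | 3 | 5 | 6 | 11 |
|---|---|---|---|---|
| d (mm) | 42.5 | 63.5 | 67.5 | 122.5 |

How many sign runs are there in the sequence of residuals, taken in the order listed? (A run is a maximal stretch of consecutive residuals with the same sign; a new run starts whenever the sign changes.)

3 runs

F=3: ŷ = 11.5 + 10·3 = 41.5; r = 42.5 − 41.5 = 1
F=5: ŷ = 11.5 + 10·5 = 61.5; r = 63.5 − 61.5 = 2
F=6: ŷ = 11.5 + 10·6 = 71.5; r = 67.5 − 71.5 = -4
F=11: ŷ = 11.5 + 10·11 = 121.5; r = 122.5 − 121.5 = 1
Signs: + + − +
Runs: +×2, −×1, +×1 → 3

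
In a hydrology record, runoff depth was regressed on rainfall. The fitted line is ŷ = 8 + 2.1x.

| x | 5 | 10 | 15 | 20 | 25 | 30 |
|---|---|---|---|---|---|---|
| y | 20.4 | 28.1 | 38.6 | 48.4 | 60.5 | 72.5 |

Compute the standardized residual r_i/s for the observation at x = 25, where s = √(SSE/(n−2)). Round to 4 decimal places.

0.0000

x=5: ŷ = 8 + 2.1·5 = 18.5; r = 20.4 − 18.5 = 1.9
x=10: ŷ = 8 + 2.1·10 = 29; r = 28.1 − 29 = -0.9
x=15: ŷ = 8 + 2.1·15 = 39.5; r = 38.6 − 39.5 = -0.9
x=20: ŷ = 8 + 2.1·20 = 50; r = 48.4 − 50 = -1.6
x=25: ŷ = 8 + 2.1·25 = 60.5; r = 60.5 − 60.5 = 0
x=30: ŷ = 8 + 2.1·30 = 71; r = 72.5 − 71 = 1.5
SSE = 3.61 + 0.81 + 0.81 + 2.56 + 0 + 2.25 = 10.04
s = √(10.04/4) = 1.5843
r/s = 0 / 1.5843 = 0.0000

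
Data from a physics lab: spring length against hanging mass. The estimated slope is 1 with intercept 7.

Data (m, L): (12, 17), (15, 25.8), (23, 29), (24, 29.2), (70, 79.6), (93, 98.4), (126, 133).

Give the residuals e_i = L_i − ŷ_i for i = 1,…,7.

m=12: ŷ = 7 + 12 = 19; e = 17 − 19 = -2
m=15: ŷ = 7 + 15 = 22; e = 25.8 − 22 = 3.8
m=23: ŷ = 7 + 23 = 30; e = 29 − 30 = -1
m=24: ŷ = 7 + 24 = 31; e = 29.2 − 31 = -1.8
m=70: ŷ = 7 + 70 = 77; e = 79.6 − 77 = 2.6
m=93: ŷ = 7 + 93 = 100; e = 98.4 − 100 = -1.6
m=126: ŷ = 7 + 126 = 133; e = 133 − 133 = 0

-2, 3.8, -1, -1.8, 2.6, -1.6, 0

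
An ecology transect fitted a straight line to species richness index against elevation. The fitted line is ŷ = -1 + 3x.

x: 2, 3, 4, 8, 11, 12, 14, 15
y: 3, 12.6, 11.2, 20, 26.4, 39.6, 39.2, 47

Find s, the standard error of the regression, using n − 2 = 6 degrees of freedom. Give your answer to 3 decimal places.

s = 4.061

x=2: ŷ = -1 + 3·2 = 5; e = 3 − 5 = -2
x=3: ŷ = -1 + 3·3 = 8; e = 12.6 − 8 = 4.6
x=4: ŷ = -1 + 3·4 = 11; e = 11.2 − 11 = 0.2
x=8: ŷ = -1 + 3·8 = 23; e = 20 − 23 = -3
x=11: ŷ = -1 + 3·11 = 32; e = 26.4 − 32 = -5.6
x=12: ŷ = -1 + 3·12 = 35; e = 39.6 − 35 = 4.6
x=14: ŷ = -1 + 3·14 = 41; e = 39.2 − 41 = -1.8
x=15: ŷ = -1 + 3·15 = 44; e = 47 − 44 = 3
SSE = 4 + 21.16 + 0.04 + 9 + 31.36 + 21.16 + 3.24 + 9 = 98.96
s = √(98.96/6) = √16.4933 ≈ 4.061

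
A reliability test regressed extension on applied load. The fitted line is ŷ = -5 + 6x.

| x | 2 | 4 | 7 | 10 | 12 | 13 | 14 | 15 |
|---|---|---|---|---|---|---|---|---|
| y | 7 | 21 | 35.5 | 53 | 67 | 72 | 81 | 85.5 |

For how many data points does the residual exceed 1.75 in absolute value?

x=2: ŷ = -5 + 6·2 = 7; r = 7 − 7 = 0
x=4: ŷ = -5 + 6·4 = 19; r = 21 − 19 = 2
x=7: ŷ = -5 + 6·7 = 37; r = 35.5 − 37 = -1.5
x=10: ŷ = -5 + 6·10 = 55; r = 53 − 55 = -2
x=12: ŷ = -5 + 6·12 = 67; r = 67 − 67 = 0
x=13: ŷ = -5 + 6·13 = 73; r = 72 − 73 = -1
x=14: ŷ = -5 + 6·14 = 79; r = 81 − 79 = 2
x=15: ŷ = -5 + 6·15 = 85; r = 85.5 − 85 = 0.5
|r| > 1.75: x=4 (|r|=2), x=10 (|r|=2), x=14 (|r|=2) → 3

3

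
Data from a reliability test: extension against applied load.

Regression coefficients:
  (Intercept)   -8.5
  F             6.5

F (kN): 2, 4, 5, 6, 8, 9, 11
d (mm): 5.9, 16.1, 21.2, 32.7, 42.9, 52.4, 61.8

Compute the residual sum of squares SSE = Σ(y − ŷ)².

SSE = 24.16

F=2: d̂ = -8.5 + 6.5·2 = 4.5; r = 5.9 − 4.5 = 1.4
F=4: d̂ = -8.5 + 6.5·4 = 17.5; r = 16.1 − 17.5 = -1.4
F=5: d̂ = -8.5 + 6.5·5 = 24; r = 21.2 − 24 = -2.8
F=6: d̂ = -8.5 + 6.5·6 = 30.5; r = 32.7 − 30.5 = 2.2
F=8: d̂ = -8.5 + 6.5·8 = 43.5; r = 42.9 − 43.5 = -0.6
F=9: d̂ = -8.5 + 6.5·9 = 50; r = 52.4 − 50 = 2.4
F=11: d̂ = -8.5 + 6.5·11 = 63; r = 61.8 − 63 = -1.2
SSE = 1.96 + 1.96 + 7.84 + 4.84 + 0.36 + 5.76 + 1.44 = 24.16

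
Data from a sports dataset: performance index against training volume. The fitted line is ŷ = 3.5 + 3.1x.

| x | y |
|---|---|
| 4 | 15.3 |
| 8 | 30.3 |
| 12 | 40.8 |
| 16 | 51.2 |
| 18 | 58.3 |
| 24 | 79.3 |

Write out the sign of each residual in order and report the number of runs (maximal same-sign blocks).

4 runs

x=4: ŷ = 3.5 + 3.1·4 = 15.9; e = 15.3 − 15.9 = -0.6
x=8: ŷ = 3.5 + 3.1·8 = 28.3; e = 30.3 − 28.3 = 2
x=12: ŷ = 3.5 + 3.1·12 = 40.7; e = 40.8 − 40.7 = 0.1
x=16: ŷ = 3.5 + 3.1·16 = 53.1; e = 51.2 − 53.1 = -1.9
x=18: ŷ = 3.5 + 3.1·18 = 59.3; e = 58.3 − 59.3 = -1
x=24: ŷ = 3.5 + 3.1·24 = 77.9; e = 79.3 − 77.9 = 1.4
Signs: − + + − − +
Runs: −×1, +×2, −×2, +×1 → 4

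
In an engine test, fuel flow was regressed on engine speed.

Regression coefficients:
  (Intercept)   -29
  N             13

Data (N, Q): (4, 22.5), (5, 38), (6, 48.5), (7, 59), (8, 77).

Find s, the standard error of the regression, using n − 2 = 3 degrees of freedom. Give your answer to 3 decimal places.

s = 2.415

N=4: Q̂ = -29 + 13·4 = 23; e = 22.5 − 23 = -0.5
N=5: Q̂ = -29 + 13·5 = 36; e = 38 − 36 = 2
N=6: Q̂ = -29 + 13·6 = 49; e = 48.5 − 49 = -0.5
N=7: Q̂ = -29 + 13·7 = 62; e = 59 − 62 = -3
N=8: Q̂ = -29 + 13·8 = 75; e = 77 − 75 = 2
SSE = 0.25 + 4 + 0.25 + 9 + 4 = 17.5
s = √(17.5/3) = √5.83333 ≈ 2.415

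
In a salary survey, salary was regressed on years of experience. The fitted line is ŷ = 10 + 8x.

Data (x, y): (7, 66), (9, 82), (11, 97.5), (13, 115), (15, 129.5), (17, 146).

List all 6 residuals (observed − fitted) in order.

0, 0, -0.5, 1, -0.5, 0

x=7: ŷ = 10 + 8·7 = 66; r = 66 − 66 = 0
x=9: ŷ = 10 + 8·9 = 82; r = 82 − 82 = 0
x=11: ŷ = 10 + 8·11 = 98; r = 97.5 − 98 = -0.5
x=13: ŷ = 10 + 8·13 = 114; r = 115 − 114 = 1
x=15: ŷ = 10 + 8·15 = 130; r = 129.5 − 130 = -0.5
x=17: ŷ = 10 + 8·17 = 146; r = 146 − 146 = 0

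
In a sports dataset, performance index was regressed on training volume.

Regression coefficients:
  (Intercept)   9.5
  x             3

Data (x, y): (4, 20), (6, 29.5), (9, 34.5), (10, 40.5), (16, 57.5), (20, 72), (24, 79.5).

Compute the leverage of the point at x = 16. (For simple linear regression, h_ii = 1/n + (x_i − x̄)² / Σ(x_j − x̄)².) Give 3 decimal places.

h = 0.175

x̄ = (4 + 6 + 9 + 10 + 16 + 20 + 24)/7 = 12.7143
Σ(x − x̄)² = 75.9388 + 45.0816 + 13.7959 + 7.36735 + 10.7959 + 53.0816 + 127.367 = 333.429
h = 1/7 + (3.28571)²/333.429 = 0.142857 + 0.0323785 = 0.175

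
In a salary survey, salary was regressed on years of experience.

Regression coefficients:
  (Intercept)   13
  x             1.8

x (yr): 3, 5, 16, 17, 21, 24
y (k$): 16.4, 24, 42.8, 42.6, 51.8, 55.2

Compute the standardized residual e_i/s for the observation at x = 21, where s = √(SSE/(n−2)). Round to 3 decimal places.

x=3: ŷ = 13 + 1.8·3 = 18.4; e = 16.4 − 18.4 = -2
x=5: ŷ = 13 + 1.8·5 = 22; e = 24 − 22 = 2
x=16: ŷ = 13 + 1.8·16 = 41.8; e = 42.8 − 41.8 = 1
x=17: ŷ = 13 + 1.8·17 = 43.6; e = 42.6 − 43.6 = -1
x=21: ŷ = 13 + 1.8·21 = 50.8; e = 51.8 − 50.8 = 1
x=24: ŷ = 13 + 1.8·24 = 56.2; e = 55.2 − 56.2 = -1
SSE = 4 + 4 + 1 + 1 + 1 + 1 = 12
s = √(12/4) = 1.73205
e/s = 1 / 1.73205 = 0.577

0.577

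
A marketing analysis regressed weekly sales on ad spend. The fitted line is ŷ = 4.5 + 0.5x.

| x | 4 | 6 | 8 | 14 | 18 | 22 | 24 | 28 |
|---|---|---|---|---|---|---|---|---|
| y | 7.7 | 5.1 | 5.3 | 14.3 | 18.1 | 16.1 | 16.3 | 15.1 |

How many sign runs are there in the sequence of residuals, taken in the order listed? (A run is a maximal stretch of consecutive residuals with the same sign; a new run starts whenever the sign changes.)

x=4: ŷ = 4.5 + 0.5·4 = 6.5; r = 7.7 − 6.5 = 1.2
x=6: ŷ = 4.5 + 0.5·6 = 7.5; r = 5.1 − 7.5 = -2.4
x=8: ŷ = 4.5 + 0.5·8 = 8.5; r = 5.3 − 8.5 = -3.2
x=14: ŷ = 4.5 + 0.5·14 = 11.5; r = 14.3 − 11.5 = 2.8
x=18: ŷ = 4.5 + 0.5·18 = 13.5; r = 18.1 − 13.5 = 4.6
x=22: ŷ = 4.5 + 0.5·22 = 15.5; r = 16.1 − 15.5 = 0.6
x=24: ŷ = 4.5 + 0.5·24 = 16.5; r = 16.3 − 16.5 = -0.2
x=28: ŷ = 4.5 + 0.5·28 = 18.5; r = 15.1 − 18.5 = -3.4
Signs: + − − + + + − −
Runs: +×1, −×2, +×3, −×2 → 4

4 runs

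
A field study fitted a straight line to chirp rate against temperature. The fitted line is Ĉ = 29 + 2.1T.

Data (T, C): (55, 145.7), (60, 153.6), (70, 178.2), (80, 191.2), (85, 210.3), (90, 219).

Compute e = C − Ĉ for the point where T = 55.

e = 1.2

Ĉ = 29 + 2.1·55 = 144.5
e = 145.7 − 144.5 = 1.2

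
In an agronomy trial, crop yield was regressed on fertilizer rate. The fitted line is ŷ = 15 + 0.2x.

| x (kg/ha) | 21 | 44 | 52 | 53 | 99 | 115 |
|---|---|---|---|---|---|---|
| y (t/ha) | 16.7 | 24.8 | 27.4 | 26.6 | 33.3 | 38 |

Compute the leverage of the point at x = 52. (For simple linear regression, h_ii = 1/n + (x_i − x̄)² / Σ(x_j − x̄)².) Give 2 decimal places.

h = 0.19

x̄ = (21 + 44 + 52 + 53 + 99 + 115)/6 = 64
Σ(x − x̄)² = 1849 + 400 + 144 + 121 + 1225 + 2601 = 6340
h = 1/6 + (-12)²/6340 = 0.166667 + 0.0227129 = 0.19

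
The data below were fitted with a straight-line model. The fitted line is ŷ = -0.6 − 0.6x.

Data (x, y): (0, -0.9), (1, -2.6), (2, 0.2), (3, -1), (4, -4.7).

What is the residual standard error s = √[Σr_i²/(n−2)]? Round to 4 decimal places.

s = 1.9061

x=0: ŷ = -0.6 − 0.6·0 = -0.6; r = -0.9 − (-0.6) = -0.3
x=1: ŷ = -0.6 − 0.6·1 = -1.2; r = -2.6 − (-1.2) = -1.4
x=2: ŷ = -0.6 − 0.6·2 = -1.8; r = 0.2 − (-1.8) = 2
x=3: ŷ = -0.6 − 0.6·3 = -2.4; r = -1 − (-2.4) = 1.4
x=4: ŷ = -0.6 − 0.6·4 = -3; r = -4.7 − (-3) = -1.7
SSE = 0.09 + 1.96 + 4 + 1.96 + 2.89 = 10.9
s = √(10.9/3) = √3.63333 ≈ 1.9061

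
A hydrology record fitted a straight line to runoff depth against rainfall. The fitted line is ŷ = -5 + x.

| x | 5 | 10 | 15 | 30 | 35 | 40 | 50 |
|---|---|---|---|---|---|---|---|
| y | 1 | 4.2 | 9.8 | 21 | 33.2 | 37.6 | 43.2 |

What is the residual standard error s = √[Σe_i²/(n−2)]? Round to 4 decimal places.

s = 2.7539

x=5: ŷ = -5 + 5 = 0; e = 1 − 0 = 1
x=10: ŷ = -5 + 10 = 5; e = 4.2 − 5 = -0.8
x=15: ŷ = -5 + 15 = 10; e = 9.8 − 10 = -0.2
x=30: ŷ = -5 + 30 = 25; e = 21 − 25 = -4
x=35: ŷ = -5 + 35 = 30; e = 33.2 − 30 = 3.2
x=40: ŷ = -5 + 40 = 35; e = 37.6 − 35 = 2.6
x=50: ŷ = -5 + 50 = 45; e = 43.2 − 45 = -1.8
SSE = 1 + 0.64 + 0.04 + 16 + 10.24 + 6.76 + 3.24 = 37.92
s = √(37.92/5) = √7.584 ≈ 2.7539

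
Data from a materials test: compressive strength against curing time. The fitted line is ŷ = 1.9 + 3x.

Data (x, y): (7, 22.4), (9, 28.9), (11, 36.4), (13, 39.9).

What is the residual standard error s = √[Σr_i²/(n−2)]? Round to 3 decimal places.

x=7: ŷ = 1.9 + 3·7 = 22.9; r = 22.4 − 22.9 = -0.5
x=9: ŷ = 1.9 + 3·9 = 28.9; r = 28.9 − 28.9 = 0
x=11: ŷ = 1.9 + 3·11 = 34.9; r = 36.4 − 34.9 = 1.5
x=13: ŷ = 1.9 + 3·13 = 40.9; r = 39.9 − 40.9 = -1
SSE = 0.25 + 0 + 2.25 + 1 = 3.5
s = √(3.5/2) = √1.75 ≈ 1.323

s = 1.323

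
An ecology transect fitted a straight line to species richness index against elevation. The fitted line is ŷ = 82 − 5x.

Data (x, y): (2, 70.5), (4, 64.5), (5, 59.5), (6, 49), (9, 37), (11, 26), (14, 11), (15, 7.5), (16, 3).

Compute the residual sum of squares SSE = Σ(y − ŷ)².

SSE = 27

x=2: ŷ = 82 − 5·2 = 72; r = 70.5 − 72 = -1.5
x=4: ŷ = 82 − 5·4 = 62; r = 64.5 − 62 = 2.5
x=5: ŷ = 82 − 5·5 = 57; r = 59.5 − 57 = 2.5
x=6: ŷ = 82 − 5·6 = 52; r = 49 − 52 = -3
x=9: ŷ = 82 − 5·9 = 37; r = 37 − 37 = 0
x=11: ŷ = 82 − 5·11 = 27; r = 26 − 27 = -1
x=14: ŷ = 82 − 5·14 = 12; r = 11 − 12 = -1
x=15: ŷ = 82 − 5·15 = 7; r = 7.5 − 7 = 0.5
x=16: ŷ = 82 − 5·16 = 2; r = 3 − 2 = 1
SSE = 2.25 + 6.25 + 6.25 + 9 + 0 + 1 + 1 + 0.25 + 1 = 27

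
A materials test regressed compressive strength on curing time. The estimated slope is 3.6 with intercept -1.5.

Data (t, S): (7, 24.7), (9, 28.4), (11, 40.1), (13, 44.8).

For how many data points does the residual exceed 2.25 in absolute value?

1

t=7: ŷ = -1.5 + 3.6·7 = 23.7; r = 24.7 − 23.7 = 1
t=9: ŷ = -1.5 + 3.6·9 = 30.9; r = 28.4 − 30.9 = -2.5
t=11: ŷ = -1.5 + 3.6·11 = 38.1; r = 40.1 − 38.1 = 2
t=13: ŷ = -1.5 + 3.6·13 = 45.3; r = 44.8 − 45.3 = -0.5
|r| > 2.25: t=9 (|r|=2.5) → 1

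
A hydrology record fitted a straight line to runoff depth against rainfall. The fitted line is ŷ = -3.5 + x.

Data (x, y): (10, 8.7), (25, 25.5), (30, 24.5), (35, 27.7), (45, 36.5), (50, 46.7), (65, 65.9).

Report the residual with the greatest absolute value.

x=10: ŷ = -3.5 + 10 = 6.5; e = 8.7 − 6.5 = 2.2
x=25: ŷ = -3.5 + 25 = 21.5; e = 25.5 − 21.5 = 4
x=30: ŷ = -3.5 + 30 = 26.5; e = 24.5 − 26.5 = -2
x=35: ŷ = -3.5 + 35 = 31.5; e = 27.7 − 31.5 = -3.8
x=45: ŷ = -3.5 + 45 = 41.5; e = 36.5 − 41.5 = -5
x=50: ŷ = -3.5 + 50 = 46.5; e = 46.7 − 46.5 = 0.2
x=65: ŷ = -3.5 + 65 = 61.5; e = 65.9 − 61.5 = 4.4
Largest |e| is 5 at x = 45, residual -5.

e = -5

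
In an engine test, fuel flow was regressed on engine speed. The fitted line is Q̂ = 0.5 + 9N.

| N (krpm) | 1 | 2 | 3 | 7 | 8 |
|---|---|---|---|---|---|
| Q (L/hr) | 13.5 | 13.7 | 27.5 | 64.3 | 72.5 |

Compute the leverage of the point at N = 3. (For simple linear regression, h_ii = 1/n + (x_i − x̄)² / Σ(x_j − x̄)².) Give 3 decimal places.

N̄ = (1 + 2 + 3 + 7 + 8)/5 = 4.2
Σ(N − N̄)² = 10.24 + 4.84 + 1.44 + 7.84 + 14.44 = 38.8
h = 1/5 + (-1.2)²/38.8 = 0.2 + 0.0371134 = 0.237

h = 0.237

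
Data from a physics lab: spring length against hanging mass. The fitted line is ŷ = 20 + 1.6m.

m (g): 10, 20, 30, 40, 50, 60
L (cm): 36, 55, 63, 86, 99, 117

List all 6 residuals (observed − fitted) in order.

0, 3, -5, 2, -1, 1

m=10: ŷ = 20 + 1.6·10 = 36; e = 36 − 36 = 0
m=20: ŷ = 20 + 1.6·20 = 52; e = 55 − 52 = 3
m=30: ŷ = 20 + 1.6·30 = 68; e = 63 − 68 = -5
m=40: ŷ = 20 + 1.6·40 = 84; e = 86 − 84 = 2
m=50: ŷ = 20 + 1.6·50 = 100; e = 99 − 100 = -1
m=60: ŷ = 20 + 1.6·60 = 116; e = 117 − 116 = 1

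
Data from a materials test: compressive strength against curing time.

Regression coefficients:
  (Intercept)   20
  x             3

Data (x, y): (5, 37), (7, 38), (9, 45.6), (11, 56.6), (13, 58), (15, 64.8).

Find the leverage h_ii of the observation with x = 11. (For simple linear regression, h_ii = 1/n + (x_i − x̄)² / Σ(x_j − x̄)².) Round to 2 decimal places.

x̄ = (5 + 7 + 9 + 11 + 13 + 15)/6 = 10
Σ(x − x̄)² = 25 + 9 + 1 + 1 + 9 + 25 = 70
h = 1/6 + (1)²/70 = 0.166667 + 0.0142857 = 0.18

h = 0.18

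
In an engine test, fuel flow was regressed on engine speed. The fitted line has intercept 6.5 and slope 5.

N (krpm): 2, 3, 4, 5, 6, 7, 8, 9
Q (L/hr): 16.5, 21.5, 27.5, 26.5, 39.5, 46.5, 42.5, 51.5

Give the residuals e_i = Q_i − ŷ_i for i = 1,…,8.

0, 0, 1, -5, 3, 5, -4, 0

N=2: ŷ = 6.5 + 5·2 = 16.5; e = 16.5 − 16.5 = 0
N=3: ŷ = 6.5 + 5·3 = 21.5; e = 21.5 − 21.5 = 0
N=4: ŷ = 6.5 + 5·4 = 26.5; e = 27.5 − 26.5 = 1
N=5: ŷ = 6.5 + 5·5 = 31.5; e = 26.5 − 31.5 = -5
N=6: ŷ = 6.5 + 5·6 = 36.5; e = 39.5 − 36.5 = 3
N=7: ŷ = 6.5 + 5·7 = 41.5; e = 46.5 − 41.5 = 5
N=8: ŷ = 6.5 + 5·8 = 46.5; e = 42.5 − 46.5 = -4
N=9: ŷ = 6.5 + 5·9 = 51.5; e = 51.5 − 51.5 = 0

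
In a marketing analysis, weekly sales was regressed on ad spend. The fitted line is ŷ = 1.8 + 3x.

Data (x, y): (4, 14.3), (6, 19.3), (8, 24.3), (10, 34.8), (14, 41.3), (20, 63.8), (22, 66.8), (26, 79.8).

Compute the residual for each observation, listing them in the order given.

0.5, -0.5, -1.5, 3, -2.5, 2, -1, 0

x=4: ŷ = 1.8 + 3·4 = 13.8; r = 14.3 − 13.8 = 0.5
x=6: ŷ = 1.8 + 3·6 = 19.8; r = 19.3 − 19.8 = -0.5
x=8: ŷ = 1.8 + 3·8 = 25.8; r = 24.3 − 25.8 = -1.5
x=10: ŷ = 1.8 + 3·10 = 31.8; r = 34.8 − 31.8 = 3
x=14: ŷ = 1.8 + 3·14 = 43.8; r = 41.3 − 43.8 = -2.5
x=20: ŷ = 1.8 + 3·20 = 61.8; r = 63.8 − 61.8 = 2
x=22: ŷ = 1.8 + 3·22 = 67.8; r = 66.8 − 67.8 = -1
x=26: ŷ = 1.8 + 3·26 = 79.8; r = 79.8 − 79.8 = 0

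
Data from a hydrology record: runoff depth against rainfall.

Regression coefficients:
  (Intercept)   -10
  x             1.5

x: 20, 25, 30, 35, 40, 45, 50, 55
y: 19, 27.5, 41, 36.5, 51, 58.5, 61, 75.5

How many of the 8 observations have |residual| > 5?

x=20: ŷ = -10 + 1.5·20 = 20; e = 19 − 20 = -1
x=25: ŷ = -10 + 1.5·25 = 27.5; e = 27.5 − 27.5 = 0
x=30: ŷ = -10 + 1.5·30 = 35; e = 41 − 35 = 6
x=35: ŷ = -10 + 1.5·35 = 42.5; e = 36.5 − 42.5 = -6
x=40: ŷ = -10 + 1.5·40 = 50; e = 51 − 50 = 1
x=45: ŷ = -10 + 1.5·45 = 57.5; e = 58.5 − 57.5 = 1
x=50: ŷ = -10 + 1.5·50 = 65; e = 61 − 65 = -4
x=55: ŷ = -10 + 1.5·55 = 72.5; e = 75.5 − 72.5 = 3
|e| > 5: x=30 (|e|=6), x=35 (|e|=6) → 2

2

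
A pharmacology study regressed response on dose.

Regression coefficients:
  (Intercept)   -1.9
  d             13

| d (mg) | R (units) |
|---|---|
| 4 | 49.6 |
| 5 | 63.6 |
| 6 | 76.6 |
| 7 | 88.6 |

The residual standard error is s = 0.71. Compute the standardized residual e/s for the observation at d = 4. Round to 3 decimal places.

R̂ = -1.9 + 13·4 = 50.1
e = 49.6 − 50.1 = -0.5
e/s = -0.5 / 0.71 = -0.704

-0.704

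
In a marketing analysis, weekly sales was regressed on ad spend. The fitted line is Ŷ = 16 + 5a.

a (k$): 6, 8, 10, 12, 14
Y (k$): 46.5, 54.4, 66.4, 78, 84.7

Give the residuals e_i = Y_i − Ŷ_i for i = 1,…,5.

a=6: Ŷ = 16 + 5·6 = 46; e = 46.5 − 46 = 0.5
a=8: Ŷ = 16 + 5·8 = 56; e = 54.4 − 56 = -1.6
a=10: Ŷ = 16 + 5·10 = 66; e = 66.4 − 66 = 0.4
a=12: Ŷ = 16 + 5·12 = 76; e = 78 − 76 = 2
a=14: Ŷ = 16 + 5·14 = 86; e = 84.7 − 86 = -1.3

0.5, -1.6, 0.4, 2, -1.3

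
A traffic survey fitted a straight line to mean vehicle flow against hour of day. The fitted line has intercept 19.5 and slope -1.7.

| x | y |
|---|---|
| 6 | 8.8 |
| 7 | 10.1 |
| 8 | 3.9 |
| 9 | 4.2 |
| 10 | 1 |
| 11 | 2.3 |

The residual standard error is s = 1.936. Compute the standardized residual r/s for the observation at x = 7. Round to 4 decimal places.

1.2913

ŷ = 19.5 − 1.7·7 = 7.6
r = 10.1 − 7.6 = 2.5
r/s = 2.5 / 1.936 = 1.2913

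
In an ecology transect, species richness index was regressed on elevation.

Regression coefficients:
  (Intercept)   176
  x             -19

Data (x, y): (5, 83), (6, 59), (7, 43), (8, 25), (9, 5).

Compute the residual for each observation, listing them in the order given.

x=5: ŷ = 176 − 19·5 = 81; r = 83 − 81 = 2
x=6: ŷ = 176 − 19·6 = 62; r = 59 − 62 = -3
x=7: ŷ = 176 − 19·7 = 43; r = 43 − 43 = 0
x=8: ŷ = 176 − 19·8 = 24; r = 25 − 24 = 1
x=9: ŷ = 176 − 19·9 = 5; r = 5 − 5 = 0

2, -3, 0, 1, 0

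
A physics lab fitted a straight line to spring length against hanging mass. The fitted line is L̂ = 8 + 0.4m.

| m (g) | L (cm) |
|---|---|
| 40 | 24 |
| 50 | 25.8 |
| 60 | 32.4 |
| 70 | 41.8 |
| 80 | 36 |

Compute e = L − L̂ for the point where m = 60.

L̂ = 8 + 0.4·60 = 32
e = 32.4 − 32 = 0.4

e = 0.4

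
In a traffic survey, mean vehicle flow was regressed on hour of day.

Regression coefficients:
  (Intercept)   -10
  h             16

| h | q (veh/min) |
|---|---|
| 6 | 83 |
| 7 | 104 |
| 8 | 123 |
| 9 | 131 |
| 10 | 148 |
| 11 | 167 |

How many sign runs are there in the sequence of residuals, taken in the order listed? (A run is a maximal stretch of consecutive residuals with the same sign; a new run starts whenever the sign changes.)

4 runs

h=6: ŷ = -10 + 16·6 = 86; e = 83 − 86 = -3
h=7: ŷ = -10 + 16·7 = 102; e = 104 − 102 = 2
h=8: ŷ = -10 + 16·8 = 118; e = 123 − 118 = 5
h=9: ŷ = -10 + 16·9 = 134; e = 131 − 134 = -3
h=10: ŷ = -10 + 16·10 = 150; e = 148 − 150 = -2
h=11: ŷ = -10 + 16·11 = 166; e = 167 − 166 = 1
Signs: − + + − − +
Runs: −×1, +×2, −×2, +×1 → 4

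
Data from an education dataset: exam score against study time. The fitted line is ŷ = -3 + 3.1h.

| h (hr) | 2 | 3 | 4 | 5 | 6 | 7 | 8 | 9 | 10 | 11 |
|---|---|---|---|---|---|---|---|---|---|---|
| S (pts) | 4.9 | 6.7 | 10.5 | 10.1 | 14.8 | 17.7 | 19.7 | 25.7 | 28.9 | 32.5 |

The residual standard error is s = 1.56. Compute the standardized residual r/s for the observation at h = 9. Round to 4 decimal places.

0.5128

ŷ = -3 + 3.1·9 = 24.9
r = 25.7 − 24.9 = 0.8
r/s = 0.8 / 1.56 = 0.5128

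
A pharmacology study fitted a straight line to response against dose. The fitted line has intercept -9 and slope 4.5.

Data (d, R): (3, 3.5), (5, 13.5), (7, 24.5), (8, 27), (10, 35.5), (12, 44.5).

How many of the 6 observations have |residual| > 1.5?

1

d=3: ŷ = -9 + 4.5·3 = 4.5; e = 3.5 − 4.5 = -1
d=5: ŷ = -9 + 4.5·5 = 13.5; e = 13.5 − 13.5 = 0
d=7: ŷ = -9 + 4.5·7 = 22.5; e = 24.5 − 22.5 = 2
d=8: ŷ = -9 + 4.5·8 = 27; e = 27 − 27 = 0
d=10: ŷ = -9 + 4.5·10 = 36; e = 35.5 − 36 = -0.5
d=12: ŷ = -9 + 4.5·12 = 45; e = 44.5 − 45 = -0.5
|e| > 1.5: d=7 (|e|=2) → 1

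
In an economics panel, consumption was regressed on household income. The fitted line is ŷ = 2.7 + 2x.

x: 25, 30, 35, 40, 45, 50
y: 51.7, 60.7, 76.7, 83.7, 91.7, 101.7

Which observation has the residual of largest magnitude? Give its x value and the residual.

x=25: ŷ = 2.7 + 2·25 = 52.7; r = 51.7 − 52.7 = -1
x=30: ŷ = 2.7 + 2·30 = 62.7; r = 60.7 − 62.7 = -2
x=35: ŷ = 2.7 + 2·35 = 72.7; r = 76.7 − 72.7 = 4
x=40: ŷ = 2.7 + 2·40 = 82.7; r = 83.7 − 82.7 = 1
x=45: ŷ = 2.7 + 2·45 = 92.7; r = 91.7 − 92.7 = -1
x=50: ŷ = 2.7 + 2·50 = 102.7; r = 101.7 − 102.7 = -1
Largest |r| is 4 at x = 35, residual 4.

x = 35, r = 4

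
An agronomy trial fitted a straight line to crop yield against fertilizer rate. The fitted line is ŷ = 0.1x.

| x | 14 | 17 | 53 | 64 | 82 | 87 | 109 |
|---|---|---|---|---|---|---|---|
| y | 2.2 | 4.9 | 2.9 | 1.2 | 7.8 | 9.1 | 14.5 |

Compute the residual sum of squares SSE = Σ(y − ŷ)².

SSE = 56.96

x=14: ŷ = 0.1·14 = 1.4; r = 2.2 − 1.4 = 0.8
x=17: ŷ = 0.1·17 = 1.7; r = 4.9 − 1.7 = 3.2
x=53: ŷ = 0.1·53 = 5.3; r = 2.9 − 5.3 = -2.4
x=64: ŷ = 0.1·64 = 6.4; r = 1.2 − 6.4 = -5.2
x=82: ŷ = 0.1·82 = 8.2; r = 7.8 − 8.2 = -0.4
x=87: ŷ = 0.1·87 = 8.7; r = 9.1 − 8.7 = 0.4
x=109: ŷ = 0.1·109 = 10.9; r = 14.5 − 10.9 = 3.6
SSE = 0.64 + 10.24 + 5.76 + 27.04 + 0.16 + 0.16 + 12.96 = 56.96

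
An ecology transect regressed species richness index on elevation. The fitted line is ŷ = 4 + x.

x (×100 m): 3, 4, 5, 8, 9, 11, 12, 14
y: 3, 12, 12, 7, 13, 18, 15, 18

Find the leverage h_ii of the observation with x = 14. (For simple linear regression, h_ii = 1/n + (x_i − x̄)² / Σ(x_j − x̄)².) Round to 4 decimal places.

x̄ = (3 + 4 + 5 + 8 + 9 + 11 + 12 + 14)/8 = 8.25
Σ(x − x̄)² = 27.5625 + 18.0625 + 10.5625 + 0.0625 + 0.5625 + 7.5625 + 14.0625 + 33.0625 = 111.5
h = 1/8 + (5.75)²/111.5 = 0.125 + 0.296525 = 0.4215

h = 0.4215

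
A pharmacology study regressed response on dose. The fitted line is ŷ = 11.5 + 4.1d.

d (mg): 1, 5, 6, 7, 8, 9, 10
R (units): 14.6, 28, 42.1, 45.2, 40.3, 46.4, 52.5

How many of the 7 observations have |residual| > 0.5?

6

d=1: ŷ = 11.5 + 4.1·1 = 15.6; e = 14.6 − 15.6 = -1
d=5: ŷ = 11.5 + 4.1·5 = 32; e = 28 − 32 = -4
d=6: ŷ = 11.5 + 4.1·6 = 36.1; e = 42.1 − 36.1 = 6
d=7: ŷ = 11.5 + 4.1·7 = 40.2; e = 45.2 − 40.2 = 5
d=8: ŷ = 11.5 + 4.1·8 = 44.3; e = 40.3 − 44.3 = -4
d=9: ŷ = 11.5 + 4.1·9 = 48.4; e = 46.4 − 48.4 = -2
d=10: ŷ = 11.5 + 4.1·10 = 52.5; e = 52.5 − 52.5 = 0
|e| > 0.5: d=1 (|e|=1), d=5 (|e|=4), d=6 (|e|=6), d=7 (|e|=5), d=8 (|e|=4), d=9 (|e|=2) → 6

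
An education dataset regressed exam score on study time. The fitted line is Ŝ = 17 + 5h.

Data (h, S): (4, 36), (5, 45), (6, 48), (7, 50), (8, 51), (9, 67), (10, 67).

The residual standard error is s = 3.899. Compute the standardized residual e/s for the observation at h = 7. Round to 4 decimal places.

Ŝ = 17 + 5·7 = 52
e = 50 − 52 = -2
e/s = -2 / 3.899 = -0.5130

-0.5130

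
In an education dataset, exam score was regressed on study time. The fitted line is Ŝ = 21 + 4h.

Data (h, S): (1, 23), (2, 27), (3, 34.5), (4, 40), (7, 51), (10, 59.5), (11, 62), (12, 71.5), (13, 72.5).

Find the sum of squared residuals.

h=1: Ŝ = 21 + 4·1 = 25; e = 23 − 25 = -2
h=2: Ŝ = 21 + 4·2 = 29; e = 27 − 29 = -2
h=3: Ŝ = 21 + 4·3 = 33; e = 34.5 − 33 = 1.5
h=4: Ŝ = 21 + 4·4 = 37; e = 40 − 37 = 3
h=7: Ŝ = 21 + 4·7 = 49; e = 51 − 49 = 2
h=10: Ŝ = 21 + 4·10 = 61; e = 59.5 − 61 = -1.5
h=11: Ŝ = 21 + 4·11 = 65; e = 62 − 65 = -3
h=12: Ŝ = 21 + 4·12 = 69; e = 71.5 − 69 = 2.5
h=13: Ŝ = 21 + 4·13 = 73; e = 72.5 − 73 = -0.5
SSE = 4 + 4 + 2.25 + 9 + 4 + 2.25 + 9 + 6.25 + 0.25 = 41

SSE = 41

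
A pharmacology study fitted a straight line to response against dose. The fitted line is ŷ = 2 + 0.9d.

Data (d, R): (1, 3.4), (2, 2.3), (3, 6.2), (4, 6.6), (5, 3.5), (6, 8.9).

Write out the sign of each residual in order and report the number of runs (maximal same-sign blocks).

d=1: ŷ = 2 + 0.9·1 = 2.9; e = 3.4 − 2.9 = 0.5
d=2: ŷ = 2 + 0.9·2 = 3.8; e = 2.3 − 3.8 = -1.5
d=3: ŷ = 2 + 0.9·3 = 4.7; e = 6.2 − 4.7 = 1.5
d=4: ŷ = 2 + 0.9·4 = 5.6; e = 6.6 − 5.6 = 1
d=5: ŷ = 2 + 0.9·5 = 6.5; e = 3.5 − 6.5 = -3
d=6: ŷ = 2 + 0.9·6 = 7.4; e = 8.9 − 7.4 = 1.5
Signs: + − + + − +
Runs: +×1, −×1, +×2, −×1, +×1 → 5

5 runs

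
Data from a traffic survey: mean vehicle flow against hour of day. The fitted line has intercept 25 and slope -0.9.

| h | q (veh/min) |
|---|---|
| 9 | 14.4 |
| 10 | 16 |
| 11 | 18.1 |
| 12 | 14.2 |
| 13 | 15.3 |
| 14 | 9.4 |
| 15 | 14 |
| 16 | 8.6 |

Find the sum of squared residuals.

h=9: q̂ = 25 − 0.9·9 = 16.9; r = 14.4 − 16.9 = -2.5
h=10: q̂ = 25 − 0.9·10 = 16; r = 16 − 16 = 0
h=11: q̂ = 25 − 0.9·11 = 15.1; r = 18.1 − 15.1 = 3
h=12: q̂ = 25 − 0.9·12 = 14.2; r = 14.2 − 14.2 = 0
h=13: q̂ = 25 − 0.9·13 = 13.3; r = 15.3 − 13.3 = 2
h=14: q̂ = 25 − 0.9·14 = 12.4; r = 9.4 − 12.4 = -3
h=15: q̂ = 25 − 0.9·15 = 11.5; r = 14 − 11.5 = 2.5
h=16: q̂ = 25 − 0.9·16 = 10.6; r = 8.6 − 10.6 = -2
SSE = 6.25 + 0 + 9 + 0 + 4 + 9 + 6.25 + 4 = 38.5

SSE = 38.5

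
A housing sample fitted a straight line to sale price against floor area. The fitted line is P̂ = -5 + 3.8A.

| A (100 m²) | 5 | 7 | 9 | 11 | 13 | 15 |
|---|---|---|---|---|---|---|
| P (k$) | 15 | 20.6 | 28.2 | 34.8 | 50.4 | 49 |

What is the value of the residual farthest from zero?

e = 6

A=5: P̂ = -5 + 3.8·5 = 14; e = 15 − 14 = 1
A=7: P̂ = -5 + 3.8·7 = 21.6; e = 20.6 − 21.6 = -1
A=9: P̂ = -5 + 3.8·9 = 29.2; e = 28.2 − 29.2 = -1
A=11: P̂ = -5 + 3.8·11 = 36.8; e = 34.8 − 36.8 = -2
A=13: P̂ = -5 + 3.8·13 = 44.4; e = 50.4 − 44.4 = 6
A=15: P̂ = -5 + 3.8·15 = 52; e = 49 − 52 = -3
Largest |e| is 6 at A = 13, residual 6.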